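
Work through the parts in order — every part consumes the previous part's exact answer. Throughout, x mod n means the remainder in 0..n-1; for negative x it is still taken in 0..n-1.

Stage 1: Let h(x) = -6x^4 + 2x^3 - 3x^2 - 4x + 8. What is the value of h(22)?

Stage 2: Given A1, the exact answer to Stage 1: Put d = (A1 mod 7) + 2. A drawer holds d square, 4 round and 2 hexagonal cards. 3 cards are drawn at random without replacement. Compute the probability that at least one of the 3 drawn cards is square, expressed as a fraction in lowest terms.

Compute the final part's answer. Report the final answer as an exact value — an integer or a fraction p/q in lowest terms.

Stage 1: -6*(22)^4 + 2*(22)^3 - 3*(22)^2 - 4*(22)^1 + 8 = (-1405536) + (21296) + (-1452) + (-88) + (8) = -1385772; answer -1385772
Stage 2: A1 = -1385772; d = 6; total draws C(12,3) = 220; complement C(6,3) = 20; favorable 220 - 20 = 200; P = 10/11; answer 10/11

10/11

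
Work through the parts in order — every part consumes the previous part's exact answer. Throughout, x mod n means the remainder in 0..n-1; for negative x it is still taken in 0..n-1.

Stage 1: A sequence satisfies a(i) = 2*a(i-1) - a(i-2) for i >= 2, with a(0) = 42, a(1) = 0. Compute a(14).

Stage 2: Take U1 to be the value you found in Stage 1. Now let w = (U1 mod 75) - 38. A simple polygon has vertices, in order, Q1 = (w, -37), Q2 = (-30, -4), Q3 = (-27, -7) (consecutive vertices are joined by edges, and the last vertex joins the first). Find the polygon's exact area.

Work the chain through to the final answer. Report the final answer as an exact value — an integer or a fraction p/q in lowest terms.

39/2

Stage 1: a(2) = 2*(0) - 1*(42) = -42; iterating: a(2)=-42, a(3)=-84, a(4)=-126, a(5)=-168, a(6)=-210, a(7)=-252, a(8)=-294, a(9)=-336, a(10)=-378, a(11)=-420, a(12)=-462, a(13)=-504, a(14)=-546; answer -546
Stage 2: U1 = -546; w = 16; cross terms: (16*-4 - -30*-37)=-1174, (-30*-7 - -27*-4)=102, (-27*-37 - 16*-7)=1111; twice the area = |39| = 39; area = 39/2; answer 39/2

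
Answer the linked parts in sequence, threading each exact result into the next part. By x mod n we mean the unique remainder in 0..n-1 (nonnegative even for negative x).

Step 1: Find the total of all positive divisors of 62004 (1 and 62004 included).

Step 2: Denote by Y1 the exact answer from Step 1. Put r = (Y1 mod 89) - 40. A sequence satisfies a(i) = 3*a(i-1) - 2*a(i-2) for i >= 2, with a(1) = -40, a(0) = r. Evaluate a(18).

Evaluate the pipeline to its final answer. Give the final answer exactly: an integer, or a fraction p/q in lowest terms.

Step 1: 62004 = 2^2 * 3 * 5167; sigma = (1 + 2 + 4) * (1 + 3) * (1 + 5167) = 7 * 4 * 5168 = 144704; answer 144704
Step 2: Y1 = 144704; r = 39; a(2) = 3*(-40) - 2*(39) = -198; iterating: a(2)=-198, a(3)=-514, a(4)=-1146, a(5)=-2410, a(6)=-4938, a(7)=-9994, a(8)=-20106, a(9)=-40330, a(10)=-80778, a(11)=-161674, a(12)=-323466, a(13)=-647050, a(14)=-1294218, a(15)=-2588554, a(16)=-5177226, a(17)=-10354570, a(18)=-20709258; answer -20709258

-20709258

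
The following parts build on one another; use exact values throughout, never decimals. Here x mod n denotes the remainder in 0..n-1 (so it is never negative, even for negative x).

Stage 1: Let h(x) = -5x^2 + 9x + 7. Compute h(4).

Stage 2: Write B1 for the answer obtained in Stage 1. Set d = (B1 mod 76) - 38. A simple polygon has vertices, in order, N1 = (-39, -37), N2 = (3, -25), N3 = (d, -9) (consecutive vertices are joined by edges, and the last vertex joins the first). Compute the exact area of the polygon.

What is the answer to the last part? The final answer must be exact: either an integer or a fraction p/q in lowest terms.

348

Stage 1: -5*(4)^2 + 9*(4)^1 + 7 = (-80) + (36) + (7) = -37; answer -37
Stage 2: B1 = -37; d = 1; cross terms: (-39*-25 - 3*-37)=1086, (3*-9 - 1*-25)=-2, (1*-37 - -39*-9)=-388; twice the area = |696| = 696; area = 348; answer 348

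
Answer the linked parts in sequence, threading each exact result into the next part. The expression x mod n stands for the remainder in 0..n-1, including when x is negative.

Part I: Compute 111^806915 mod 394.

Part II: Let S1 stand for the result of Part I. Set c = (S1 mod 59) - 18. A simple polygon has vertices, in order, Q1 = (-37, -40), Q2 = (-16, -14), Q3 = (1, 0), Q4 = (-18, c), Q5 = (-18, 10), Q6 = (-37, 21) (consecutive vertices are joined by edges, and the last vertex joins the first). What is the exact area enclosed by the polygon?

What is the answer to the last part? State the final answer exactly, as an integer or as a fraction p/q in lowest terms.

Part I: squarings mod 394: 111^1=111, 111^2=107, 111^4=23, 111^8=135, 111^16=101, 111^32=351, 111^64=273, 111^128=63, 111^256=29, 111^512=53, 111^1024=51, 111^2048=237, 111^4096=221, 111^8192=379, 111^16384=225, 111^32768=193, 111^65536=213, 111^131072=59, 111^262144=329, 111^524288=285; 111^806915 = 111^1 * 111^2 * 111^4096 * 111^16384 * 111^262144 * 111^524288 = 383 (mod 394); answer 383
Part II: S1 = 383; c = 11; cross terms: (-37*-14 - -16*-40)=-122, (-16*0 - 1*-14)=14, (1*11 - -18*0)=11, (-18*10 - -18*11)=18, (-18*21 - -37*10)=-8, (-37*-40 - -37*21)=2257; twice the area = |2170| = 2170; area = 1085; answer 1085

1085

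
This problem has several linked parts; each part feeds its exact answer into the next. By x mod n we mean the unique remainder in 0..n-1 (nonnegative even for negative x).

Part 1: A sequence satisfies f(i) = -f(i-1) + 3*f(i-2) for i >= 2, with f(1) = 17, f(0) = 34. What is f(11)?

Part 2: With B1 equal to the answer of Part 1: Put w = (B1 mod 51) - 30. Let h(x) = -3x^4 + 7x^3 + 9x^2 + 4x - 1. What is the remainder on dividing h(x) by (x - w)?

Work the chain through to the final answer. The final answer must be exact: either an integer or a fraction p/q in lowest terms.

Part 1: f(2) = -1*(17) + 3*(34) = 85; iterating: f(2)=85, f(3)=-34, f(4)=289, f(5)=-391, f(6)=1258, f(7)=-2431, f(8)=6205, f(9)=-13498, f(10)=32113, f(11)=-72607; answer -72607
Part 2: B1 = -72607; w = -13; remainder = value at the root: -3*(-13)^4 + 7*(-13)^3 + 9*(-13)^2 + 4*(-13)^1 - 1 = (-85683) + (-15379) + (1521) + (-52) + (-1) = -99594; answer -99594

-99594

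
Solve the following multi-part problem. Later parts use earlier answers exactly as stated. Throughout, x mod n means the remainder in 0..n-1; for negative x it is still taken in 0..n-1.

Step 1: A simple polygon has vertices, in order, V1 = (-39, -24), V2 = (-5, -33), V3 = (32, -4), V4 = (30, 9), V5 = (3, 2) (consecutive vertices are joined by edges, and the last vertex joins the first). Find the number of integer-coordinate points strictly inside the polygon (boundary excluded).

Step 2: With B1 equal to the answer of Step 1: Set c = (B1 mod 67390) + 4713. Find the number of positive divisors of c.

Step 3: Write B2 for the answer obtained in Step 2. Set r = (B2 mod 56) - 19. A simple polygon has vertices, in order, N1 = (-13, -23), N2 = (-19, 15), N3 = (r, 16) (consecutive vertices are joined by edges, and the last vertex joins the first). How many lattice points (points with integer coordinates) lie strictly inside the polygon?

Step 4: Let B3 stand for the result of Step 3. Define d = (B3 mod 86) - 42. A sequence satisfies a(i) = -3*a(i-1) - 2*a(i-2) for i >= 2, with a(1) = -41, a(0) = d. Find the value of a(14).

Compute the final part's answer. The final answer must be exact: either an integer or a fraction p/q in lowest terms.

245771

Step 1: cross terms: (-39*-33 - -5*-24)=1167, (-5*-4 - 32*-33)=1076, (32*9 - 30*-4)=408, (30*2 - 3*9)=33, (3*-24 - -39*2)=6; twice the area = |2690| = 2690; area = 1345; boundary points = 1 + 1 + 1 + 1 + 2 = 6; strictly interior points = area - boundary/2 + 1 = 1343; answer 1343
Step 2: B1 = 1343; c = 6056; 6056 = 2^3 * 757; number of divisors = (3+1) * (1+1) = 8; answer 8
Step 3: B2 = 8; r = -11; cross terms: (-13*15 - -19*-23)=-632, (-19*16 - -11*15)=-139, (-11*-23 - -13*16)=461; twice the area = |-310| = 310; area = 155; boundary points = 2 + 1 + 1 = 4; strictly interior points = area - boundary/2 + 1 = 154; answer 154
Step 4: B3 = 154; d = 26; a(2) = -3*(-41) - 2*(26) = 71; iterating: a(2)=71, a(3)=-131, a(4)=251, a(5)=-491, a(6)=971, a(7)=-1931, a(8)=3851, a(9)=-7691, a(10)=15371, a(11)=-30731, a(12)=61451, a(13)=-122891, a(14)=245771; answer 245771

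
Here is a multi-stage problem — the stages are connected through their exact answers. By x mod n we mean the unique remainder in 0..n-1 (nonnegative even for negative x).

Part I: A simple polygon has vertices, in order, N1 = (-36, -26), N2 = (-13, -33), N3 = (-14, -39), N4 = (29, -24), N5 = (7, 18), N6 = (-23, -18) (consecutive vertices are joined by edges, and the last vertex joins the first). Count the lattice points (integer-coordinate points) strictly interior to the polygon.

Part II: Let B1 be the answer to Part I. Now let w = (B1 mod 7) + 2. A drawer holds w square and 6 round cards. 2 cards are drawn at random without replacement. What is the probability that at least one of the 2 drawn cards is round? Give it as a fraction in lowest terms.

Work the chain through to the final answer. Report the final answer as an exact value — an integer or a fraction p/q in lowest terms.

Part I: cross terms: (-36*-33 - -13*-26)=850, (-13*-39 - -14*-33)=45, (-14*-24 - 29*-39)=1467, (29*18 - 7*-24)=690, (7*-18 - -23*18)=288, (-23*-26 - -36*-18)=-50; twice the area = |3290| = 3290; area = 1645; boundary points = 1 + 1 + 1 + 2 + 6 + 1 = 12; strictly interior points = area - boundary/2 + 1 = 1640; answer 1640
Part II: B1 = 1640; w = 4; total draws C(10,2) = 45; complement C(4,2) = 6; favorable 45 - 6 = 39; P = 13/15; answer 13/15

13/15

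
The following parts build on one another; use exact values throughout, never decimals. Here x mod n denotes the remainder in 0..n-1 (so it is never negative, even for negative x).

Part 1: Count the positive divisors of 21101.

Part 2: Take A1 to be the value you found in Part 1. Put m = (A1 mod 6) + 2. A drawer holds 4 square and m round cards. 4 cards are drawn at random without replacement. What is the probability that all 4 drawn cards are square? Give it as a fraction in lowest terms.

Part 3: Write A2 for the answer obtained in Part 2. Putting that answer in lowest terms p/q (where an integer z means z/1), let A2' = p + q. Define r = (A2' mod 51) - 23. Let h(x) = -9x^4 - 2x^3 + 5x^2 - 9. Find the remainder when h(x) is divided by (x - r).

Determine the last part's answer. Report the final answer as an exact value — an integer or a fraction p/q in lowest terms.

-639

Part 1: 21101 is prime, so its only divisors are 1 and 21101; count = 2; answer 2
Part 2: A1 = 2; m = 4; total draws C(8,4) = 70; favorable C(4,4) = 1; P = 1/70; answer 1/70
Part 3: A2 = 1/70; threaded value p + q = 71; r = -3; remainder = value at the root: -9*(-3)^4 - 2*(-3)^3 + 5*(-3)^2 - 9 = (-729) + (54) + (45) + (-9) = -639; answer -639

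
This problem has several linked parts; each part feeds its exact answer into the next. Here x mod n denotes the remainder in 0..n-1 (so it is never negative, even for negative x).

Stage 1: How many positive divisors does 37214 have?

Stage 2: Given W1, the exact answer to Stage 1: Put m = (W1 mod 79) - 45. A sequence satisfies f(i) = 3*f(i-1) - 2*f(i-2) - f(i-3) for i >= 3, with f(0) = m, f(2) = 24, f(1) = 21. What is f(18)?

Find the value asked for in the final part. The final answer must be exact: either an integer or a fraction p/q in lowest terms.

-132652

Stage 1: 37214 = 2 * 23 * 809; number of divisors = (1+1) * (1+1) * (1+1) = 8; answer 8
Stage 2: W1 = 8; m = -37; f(3) = 3*(24) - 2*(21) - 1*(-37) = 67; iterating: f(3)=67, f(4)=132, f(5)=238, f(6)=383, f(7)=541, f(8)=619, f(9)=392, f(10)=-603, f(11)=-3212, f(12)=-8822, f(13)=-19439, f(14)=-37461, f(15)=-64683, f(16)=-99688, f(17)=-132237, f(18)=-132652; answer -132652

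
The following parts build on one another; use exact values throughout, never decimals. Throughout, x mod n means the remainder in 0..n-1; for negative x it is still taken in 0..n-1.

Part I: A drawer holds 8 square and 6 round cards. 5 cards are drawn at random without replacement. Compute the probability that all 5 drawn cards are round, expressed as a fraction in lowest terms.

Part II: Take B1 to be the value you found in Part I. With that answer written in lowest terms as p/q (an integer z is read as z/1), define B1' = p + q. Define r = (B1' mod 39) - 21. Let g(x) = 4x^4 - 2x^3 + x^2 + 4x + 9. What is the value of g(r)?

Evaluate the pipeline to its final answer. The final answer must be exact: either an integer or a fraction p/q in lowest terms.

Part I: total draws C(14,5) = 2002; favorable C(6,5) = 6; P = 3/1001; answer 3/1001
Part II: B1 = 3/1001; threaded value p + q = 1004; r = 8; 4*(8)^4 - 2*(8)^3 + 1*(8)^2 + 4*(8)^1 + 9 = (16384) + (-1024) + (64) + (32) + (9) = 15465; answer 15465

15465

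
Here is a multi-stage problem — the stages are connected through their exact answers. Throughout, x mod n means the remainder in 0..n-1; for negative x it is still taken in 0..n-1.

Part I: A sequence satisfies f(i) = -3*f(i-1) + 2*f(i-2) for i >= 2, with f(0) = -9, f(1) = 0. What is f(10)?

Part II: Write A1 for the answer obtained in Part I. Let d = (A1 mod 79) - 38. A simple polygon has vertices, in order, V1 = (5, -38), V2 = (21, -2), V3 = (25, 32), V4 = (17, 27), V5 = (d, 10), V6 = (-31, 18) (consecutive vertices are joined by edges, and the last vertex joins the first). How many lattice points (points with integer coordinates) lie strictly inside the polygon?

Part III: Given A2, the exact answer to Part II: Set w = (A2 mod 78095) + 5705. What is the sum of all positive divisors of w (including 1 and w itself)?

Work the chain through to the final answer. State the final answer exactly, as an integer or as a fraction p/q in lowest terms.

Part I: f(2) = -3*(0) + 2*(-9) = -18; iterating: f(2)=-18, f(3)=54, f(4)=-198, f(5)=702, f(6)=-2502, f(7)=8910, f(8)=-31734, f(9)=113022, f(10)=-402534; answer -402534
Part II: A1 = -402534; d = 12; cross terms: (5*-2 - 21*-38)=788, (21*32 - 25*-2)=722, (25*27 - 17*32)=131, (17*10 - 12*27)=-154, (12*18 - -31*10)=526, (-31*-38 - 5*18)=1088; twice the area = |3101| = 3101; area = 3101/2; boundary points = 4 + 2 + 1 + 1 + 1 + 4 = 13; strictly interior points = area - boundary/2 + 1 = 1545; answer 1545
Part III: A2 = 1545; w = 7250; 7250 = 2 * 5^3 * 29; sigma = (1 + 2) * (1 + 5 + 25 + 125) * (1 + 29) = 3 * 156 * 30 = 14040; answer 14040

14040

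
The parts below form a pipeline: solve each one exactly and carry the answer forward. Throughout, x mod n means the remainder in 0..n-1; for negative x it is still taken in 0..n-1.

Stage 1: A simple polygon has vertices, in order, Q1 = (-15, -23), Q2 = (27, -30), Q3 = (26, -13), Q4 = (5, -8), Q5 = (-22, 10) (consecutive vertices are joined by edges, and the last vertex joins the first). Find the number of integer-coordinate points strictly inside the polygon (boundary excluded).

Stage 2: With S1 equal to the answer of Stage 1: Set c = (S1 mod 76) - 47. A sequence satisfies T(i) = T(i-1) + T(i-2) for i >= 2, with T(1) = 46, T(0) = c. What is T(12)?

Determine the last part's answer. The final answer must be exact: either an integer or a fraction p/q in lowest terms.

Stage 1: cross terms: (-15*-30 - 27*-23)=1071, (27*-13 - 26*-30)=429, (26*-8 - 5*-13)=-143, (5*10 - -22*-8)=-126, (-22*-23 - -15*10)=656; twice the area = |1887| = 1887; area = 1887/2; boundary points = 7 + 1 + 1 + 9 + 1 = 19; strictly interior points = area - boundary/2 + 1 = 935; answer 935
Stage 2: S1 = 935; c = -24; T(2) = 1*(46) + 1*(-24) = 22; iterating: T(2)=22, T(3)=68, T(4)=90, T(5)=158, T(6)=248, T(7)=406, T(8)=654, T(9)=1060, T(10)=1714, T(11)=2774, T(12)=4488; answer 4488

4488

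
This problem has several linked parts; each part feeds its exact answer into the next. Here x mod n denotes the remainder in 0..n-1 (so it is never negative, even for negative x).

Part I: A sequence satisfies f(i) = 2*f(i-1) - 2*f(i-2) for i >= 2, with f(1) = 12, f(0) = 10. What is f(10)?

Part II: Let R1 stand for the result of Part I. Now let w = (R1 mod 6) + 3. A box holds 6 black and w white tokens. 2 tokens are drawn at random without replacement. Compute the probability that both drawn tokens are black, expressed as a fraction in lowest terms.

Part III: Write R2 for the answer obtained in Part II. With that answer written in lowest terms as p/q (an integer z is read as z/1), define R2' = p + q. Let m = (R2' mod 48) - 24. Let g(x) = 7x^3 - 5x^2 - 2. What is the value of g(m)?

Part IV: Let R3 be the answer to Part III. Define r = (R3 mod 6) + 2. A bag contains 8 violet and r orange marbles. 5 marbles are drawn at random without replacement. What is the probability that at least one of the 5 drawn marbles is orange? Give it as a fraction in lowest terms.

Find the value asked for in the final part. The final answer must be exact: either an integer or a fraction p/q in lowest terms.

7/9

Part I: f(2) = 2*(12) - 2*(10) = 4; iterating: f(2)=4, f(3)=-16, f(4)=-40, f(5)=-48, f(6)=-16, f(7)=64, f(8)=160, f(9)=192, f(10)=64; answer 64
Part II: R1 = 64; w = 7; total draws C(13,2) = 78; favorable C(6,2) = 15; P = 5/26; answer 5/26
Part III: R2 = 5/26; threaded value p + q = 31; m = 7; 7*(7)^3 - 5*(7)^2 - 2 = (2401) + (-245) + (-2) = 2154; answer 2154
Part IV: R3 = 2154; r = 2; total draws C(10,5) = 252; complement C(8,5) = 56; favorable 252 - 56 = 196; P = 7/9; answer 7/9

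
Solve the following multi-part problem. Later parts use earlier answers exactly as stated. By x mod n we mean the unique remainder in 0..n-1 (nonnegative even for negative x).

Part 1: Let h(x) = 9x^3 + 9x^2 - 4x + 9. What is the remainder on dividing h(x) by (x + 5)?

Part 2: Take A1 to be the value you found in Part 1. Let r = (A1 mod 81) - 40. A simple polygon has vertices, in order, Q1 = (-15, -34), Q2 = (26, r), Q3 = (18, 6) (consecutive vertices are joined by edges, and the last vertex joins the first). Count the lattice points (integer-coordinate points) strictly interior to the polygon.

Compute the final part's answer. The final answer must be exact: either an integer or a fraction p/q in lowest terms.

Part 1: remainder = value at the root: 9*(-5)^3 + 9*(-5)^2 - 4*(-5)^1 + 9 = (-1125) + (225) + (20) + (9) = -871; answer -871
Part 2: A1 = -871; r = -20; cross terms: (-15*-20 - 26*-34)=1184, (26*6 - 18*-20)=516, (18*-34 - -15*6)=-522; twice the area = |1178| = 1178; area = 589; boundary points = 1 + 2 + 1 = 4; strictly interior points = area - boundary/2 + 1 = 588; answer 588

588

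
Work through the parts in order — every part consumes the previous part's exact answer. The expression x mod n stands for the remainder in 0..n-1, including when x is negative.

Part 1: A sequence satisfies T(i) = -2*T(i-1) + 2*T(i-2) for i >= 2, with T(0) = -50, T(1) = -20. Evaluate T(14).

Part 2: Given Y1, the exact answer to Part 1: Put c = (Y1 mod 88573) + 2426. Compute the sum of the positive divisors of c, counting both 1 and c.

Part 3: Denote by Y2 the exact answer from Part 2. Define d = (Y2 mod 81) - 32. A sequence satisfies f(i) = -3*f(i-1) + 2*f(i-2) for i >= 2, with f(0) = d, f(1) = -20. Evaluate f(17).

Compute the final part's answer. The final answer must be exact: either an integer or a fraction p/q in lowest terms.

-20682302756

Part 1: T(2) = -2*(-20) + 2*(-50) = -60; iterating: T(2)=-60, T(3)=80, T(4)=-280, T(5)=720, T(6)=-2000, T(7)=5440, T(8)=-14880, T(9)=40640, T(10)=-111040, T(11)=303360, T(12)=-828800, T(13)=2264320, T(14)=-6186240; answer -6186240
Part 2: Y1 = -6186240; c = 16296; 16296 = 2^3 * 3 * 7 * 97; sigma = (1 + 2 + 4 + 8) * (1 + 3) * (1 + 7) * (1 + 97) = 15 * 4 * 8 * 98 = 47040; answer 47040
Part 3: Y2 = 47040; d = 28; f(2) = -3*(-20) + 2*(28) = 116; iterating: f(2)=116, f(3)=-388, f(4)=1396, f(5)=-4964, f(6)=17684, f(7)=-62980, f(8)=224308, f(9)=-798884, f(10)=2845268, f(11)=-10133572, f(12)=36091252, f(13)=-128540900, f(14)=457805204, f(15)=-1630497412, f(16)=5807102644, f(17)=-20682302756; answer -20682302756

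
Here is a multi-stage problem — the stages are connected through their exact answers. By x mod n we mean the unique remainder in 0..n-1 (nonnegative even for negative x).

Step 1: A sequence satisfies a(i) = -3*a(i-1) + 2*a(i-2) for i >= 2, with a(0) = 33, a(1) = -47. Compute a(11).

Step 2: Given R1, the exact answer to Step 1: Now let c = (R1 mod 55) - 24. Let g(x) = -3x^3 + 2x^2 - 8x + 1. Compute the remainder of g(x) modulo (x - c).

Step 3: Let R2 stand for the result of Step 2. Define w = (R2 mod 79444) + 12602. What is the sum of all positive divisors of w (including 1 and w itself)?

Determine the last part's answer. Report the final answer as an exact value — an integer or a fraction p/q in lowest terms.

18160

Step 1: a(2) = -3*(-47) + 2*(33) = 207; iterating: a(2)=207, a(3)=-715, a(4)=2559, a(5)=-9107, a(6)=32439, a(7)=-115531, a(8)=411471, a(9)=-1465475, a(10)=5219367, a(11)=-18589051; answer -18589051
Step 2: R1 = -18589051; c = -10; remainder = value at the root: -3*(-10)^3 + 2*(-10)^2 - 8*(-10)^1 + 1 = (3000) + (200) + (80) + (1) = 3281; answer 3281
Step 3: R2 = 3281; w = 15883; 15883 = 7 * 2269; sigma = (1 + 7) * (1 + 2269) = 8 * 2270 = 18160; answer 18160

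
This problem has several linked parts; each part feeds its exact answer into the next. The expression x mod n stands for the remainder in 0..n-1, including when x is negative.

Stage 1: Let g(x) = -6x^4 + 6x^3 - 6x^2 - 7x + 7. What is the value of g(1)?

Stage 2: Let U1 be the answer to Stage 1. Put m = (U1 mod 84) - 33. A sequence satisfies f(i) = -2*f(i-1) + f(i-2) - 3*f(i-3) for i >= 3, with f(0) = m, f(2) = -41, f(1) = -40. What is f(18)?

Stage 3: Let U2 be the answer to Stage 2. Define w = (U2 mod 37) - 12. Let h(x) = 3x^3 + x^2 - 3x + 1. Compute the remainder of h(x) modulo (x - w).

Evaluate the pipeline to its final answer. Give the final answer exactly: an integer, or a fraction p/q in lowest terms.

-2869

Stage 1: -6*(1)^4 + 6*(1)^3 - 6*(1)^2 - 7*(1)^1 + 7 = (-6) + (6) + (-6) + (-7) + (7) = -6; answer -6
Stage 2: U1 = -6; m = 45; f(3) = -2*(-41) + 1*(-40) - 3*(45) = -93; iterating: f(3)=-93, f(4)=265, f(5)=-500, f(6)=1544, f(7)=-4383, f(8)=11810, f(9)=-32635, f(10)=90229, f(11)=-248523, f(12)=685180, f(13)=-1889570, f(14)=5209889, f(15)=-14364888, f(16)=39608375, f(17)=-109211305, f(18)=301125649; answer 301125649
Stage 3: U2 = 301125649; w = -10; remainder = value at the root: 3*(-10)^3 + 1*(-10)^2 - 3*(-10)^1 + 1 = (-3000) + (100) + (30) + (1) = -2869; answer -2869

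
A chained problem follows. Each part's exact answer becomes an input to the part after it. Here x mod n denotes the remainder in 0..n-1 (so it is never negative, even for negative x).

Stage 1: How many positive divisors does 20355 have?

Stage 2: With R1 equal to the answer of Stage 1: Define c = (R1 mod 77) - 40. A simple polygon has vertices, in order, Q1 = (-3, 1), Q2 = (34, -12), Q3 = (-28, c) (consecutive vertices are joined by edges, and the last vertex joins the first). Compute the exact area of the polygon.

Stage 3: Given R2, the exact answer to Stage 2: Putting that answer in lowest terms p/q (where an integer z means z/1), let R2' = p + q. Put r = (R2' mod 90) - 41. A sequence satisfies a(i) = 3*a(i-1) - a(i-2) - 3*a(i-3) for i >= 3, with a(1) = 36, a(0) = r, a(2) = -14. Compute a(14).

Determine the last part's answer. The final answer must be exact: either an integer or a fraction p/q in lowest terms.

565276

Stage 1: 20355 = 3 * 5 * 23 * 59; number of divisors = (1+1) * (1+1) * (1+1) * (1+1) = 16; answer 16
Stage 2: R1 = 16; c = -24; cross terms: (-3*-12 - 34*1)=2, (34*-24 - -28*-12)=-1152, (-28*1 - -3*-24)=-100; twice the area = |-1250| = 1250; area = 625; answer 625
Stage 3: R2 = 625; threaded value p + q = 626; r = 45; a(3) = 3*(-14) - 1*(36) - 3*(45) = -213; iterating: a(3)=-213, a(4)=-733, a(5)=-1944, a(6)=-4460, a(7)=-9237, a(8)=-17419, a(9)=-29640, a(10)=-43790, a(11)=-49473, a(12)=-15709, a(13)=133716, a(14)=565276; answer 565276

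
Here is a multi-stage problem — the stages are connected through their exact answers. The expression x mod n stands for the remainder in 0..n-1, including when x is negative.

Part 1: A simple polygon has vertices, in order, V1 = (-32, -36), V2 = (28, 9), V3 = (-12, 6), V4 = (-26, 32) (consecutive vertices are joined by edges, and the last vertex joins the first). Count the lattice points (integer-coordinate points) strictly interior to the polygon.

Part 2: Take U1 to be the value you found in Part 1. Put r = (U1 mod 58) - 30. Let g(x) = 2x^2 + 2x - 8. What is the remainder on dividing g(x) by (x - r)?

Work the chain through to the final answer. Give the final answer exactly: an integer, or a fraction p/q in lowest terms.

Part 1: cross terms: (-32*9 - 28*-36)=720, (28*6 - -12*9)=276, (-12*32 - -26*6)=-228, (-26*-36 - -32*32)=1960; twice the area = |2728| = 2728; area = 1364; boundary points = 15 + 1 + 2 + 2 = 20; strictly interior points = area - boundary/2 + 1 = 1355; answer 1355
Part 2: U1 = 1355; r = -9; remainder = value at the root: 2*(-9)^2 + 2*(-9)^1 - 8 = (162) + (-18) + (-8) = 136; answer 136

136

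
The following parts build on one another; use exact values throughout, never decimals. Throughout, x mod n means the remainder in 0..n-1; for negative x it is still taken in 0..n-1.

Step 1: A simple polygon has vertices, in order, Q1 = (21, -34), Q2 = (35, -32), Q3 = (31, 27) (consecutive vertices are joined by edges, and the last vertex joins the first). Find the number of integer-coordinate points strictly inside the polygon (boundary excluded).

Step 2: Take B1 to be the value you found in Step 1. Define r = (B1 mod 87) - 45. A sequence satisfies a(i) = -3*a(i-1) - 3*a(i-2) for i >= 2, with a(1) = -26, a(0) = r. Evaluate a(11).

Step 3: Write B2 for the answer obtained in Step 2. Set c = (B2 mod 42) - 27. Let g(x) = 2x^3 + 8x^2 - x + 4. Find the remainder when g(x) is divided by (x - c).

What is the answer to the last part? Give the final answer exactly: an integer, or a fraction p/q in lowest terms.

-9050

Step 1: cross terms: (21*-32 - 35*-34)=518, (35*27 - 31*-32)=1937, (31*-34 - 21*27)=-1621; twice the area = |834| = 834; area = 417; boundary points = 2 + 1 + 1 = 4; strictly interior points = area - boundary/2 + 1 = 416; answer 416
Step 2: B1 = 416; r = 23; a(2) = -3*(-26) - 3*(23) = 9; iterating: a(2)=9, a(3)=51, a(4)=-180, a(5)=387, a(6)=-621, a(7)=702, a(8)=-243, a(9)=-1377, a(10)=4860, a(11)=-10449; answer -10449
Step 3: B2 = -10449; c = -18; remainder = value at the root: 2*(-18)^3 + 8*(-18)^2 - 1*(-18)^1 + 4 = (-11664) + (2592) + (18) + (4) = -9050; answer -9050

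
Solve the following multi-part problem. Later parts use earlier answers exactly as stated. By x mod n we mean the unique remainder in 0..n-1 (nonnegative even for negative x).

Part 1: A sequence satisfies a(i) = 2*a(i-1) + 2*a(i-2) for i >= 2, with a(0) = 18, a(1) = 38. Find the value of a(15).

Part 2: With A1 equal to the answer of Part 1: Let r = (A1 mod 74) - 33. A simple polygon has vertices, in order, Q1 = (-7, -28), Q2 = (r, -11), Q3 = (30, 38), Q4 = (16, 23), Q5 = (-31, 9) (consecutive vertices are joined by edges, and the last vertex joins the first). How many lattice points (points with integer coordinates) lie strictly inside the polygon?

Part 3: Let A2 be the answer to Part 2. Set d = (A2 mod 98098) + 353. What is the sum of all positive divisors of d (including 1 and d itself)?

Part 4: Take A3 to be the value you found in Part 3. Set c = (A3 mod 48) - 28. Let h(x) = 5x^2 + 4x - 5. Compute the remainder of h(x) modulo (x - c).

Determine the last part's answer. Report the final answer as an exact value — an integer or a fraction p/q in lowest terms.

59

Part 1: a(2) = 2*(38) + 2*(18) = 112; iterating: a(2)=112, a(3)=300, a(4)=824, a(5)=2248, a(6)=6144, a(7)=16784, a(8)=45856, a(9)=125280, a(10)=342272, a(11)=935104, a(12)=2554752, a(13)=6979712, a(14)=19068928, a(15)=52097280; answer 52097280
Part 2: A1 = 52097280; r = -11; cross terms: (-7*-11 - -11*-28)=-231, (-11*38 - 30*-11)=-88, (30*23 - 16*38)=82, (16*9 - -31*23)=857, (-31*-28 - -7*9)=931; twice the area = |1551| = 1551; area = 1551/2; boundary points = 1 + 1 + 1 + 1 + 1 = 5; strictly interior points = area - boundary/2 + 1 = 774; answer 774
Part 3: A2 = 774; d = 1127; 1127 = 7^2 * 23; sigma = (1 + 7 + 49) * (1 + 23) = 57 * 24 = 1368; answer 1368
Part 4: A3 = 1368; c = -4; remainder = value at the root: 5*(-4)^2 + 4*(-4)^1 - 5 = (80) + (-16) + (-5) = 59; answer 59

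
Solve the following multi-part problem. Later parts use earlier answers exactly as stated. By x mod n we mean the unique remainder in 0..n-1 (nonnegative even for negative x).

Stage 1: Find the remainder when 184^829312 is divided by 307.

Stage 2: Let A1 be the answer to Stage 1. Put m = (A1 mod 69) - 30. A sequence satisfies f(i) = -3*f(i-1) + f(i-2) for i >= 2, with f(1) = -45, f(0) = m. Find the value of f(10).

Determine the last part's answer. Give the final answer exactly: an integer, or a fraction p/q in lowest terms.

2381615

Stage 1: squarings mod 307: 184^1=184, 184^2=86, 184^4=28, 184^8=170, 184^16=42, 184^32=229, 184^64=251, 184^128=66, 184^256=58, 184^512=294, 184^1024=169, 184^2048=10, 184^4096=100, 184^8192=176, 184^16384=276, 184^32768=40, 184^65536=65, 184^131072=234, 184^262144=110, 184^524288=127; 184^829312 = 184^128 * 184^256 * 184^512 * 184^1024 * 184^8192 * 184^32768 * 184^262144 * 184^524288 = 65 (mod 307); answer 65
Stage 2: A1 = 65; m = 35; f(2) = -3*(-45) + 1*(35) = 170; iterating: f(2)=170, f(3)=-555, f(4)=1835, f(5)=-6060, f(6)=20015, f(7)=-66105, f(8)=218330, f(9)=-721095, f(10)=2381615; answer 2381615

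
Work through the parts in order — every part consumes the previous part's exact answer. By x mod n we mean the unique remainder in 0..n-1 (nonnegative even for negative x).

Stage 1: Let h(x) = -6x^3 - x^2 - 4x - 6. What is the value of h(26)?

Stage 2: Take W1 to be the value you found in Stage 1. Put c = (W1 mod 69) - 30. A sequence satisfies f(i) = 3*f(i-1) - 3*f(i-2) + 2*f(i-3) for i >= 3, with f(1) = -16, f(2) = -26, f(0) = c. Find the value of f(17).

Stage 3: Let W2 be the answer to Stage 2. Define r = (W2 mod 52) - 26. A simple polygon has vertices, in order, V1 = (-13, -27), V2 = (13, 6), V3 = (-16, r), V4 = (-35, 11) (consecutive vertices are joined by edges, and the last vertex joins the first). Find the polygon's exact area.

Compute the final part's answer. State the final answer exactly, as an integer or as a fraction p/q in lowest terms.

Stage 1: -6*(26)^3 - 1*(26)^2 - 4*(26)^1 - 6 = (-105456) + (-676) + (-104) + (-6) = -106242; answer -106242
Stage 2: W1 = -106242; c = -12; f(3) = 3*(-26) - 3*(-16) + 2*(-12) = -54; iterating: f(3)=-54, f(4)=-116, f(5)=-238, f(6)=-474, f(7)=-940, f(8)=-1874, f(9)=-3750, f(10)=-7508, f(11)=-15022, f(12)=-30042, f(13)=-60076, f(14)=-120146, f(15)=-240294, f(16)=-480596, f(17)=-961198; answer -961198
Stage 3: W2 = -961198; r = -4; cross terms: (-13*6 - 13*-27)=273, (13*-4 - -16*6)=44, (-16*11 - -35*-4)=-316, (-35*-27 - -13*11)=1088; twice the area = |1089| = 1089; area = 1089/2; answer 1089/2

1089/2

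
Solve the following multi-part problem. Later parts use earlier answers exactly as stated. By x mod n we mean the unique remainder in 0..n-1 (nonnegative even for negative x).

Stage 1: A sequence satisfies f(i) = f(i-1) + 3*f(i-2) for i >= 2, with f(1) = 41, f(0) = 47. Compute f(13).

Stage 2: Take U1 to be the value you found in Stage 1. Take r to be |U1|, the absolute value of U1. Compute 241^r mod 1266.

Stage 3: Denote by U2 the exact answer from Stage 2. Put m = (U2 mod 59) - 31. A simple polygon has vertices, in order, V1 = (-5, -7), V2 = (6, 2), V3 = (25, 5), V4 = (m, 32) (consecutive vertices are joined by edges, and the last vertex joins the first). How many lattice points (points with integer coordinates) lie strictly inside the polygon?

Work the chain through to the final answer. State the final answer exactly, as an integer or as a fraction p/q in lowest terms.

503

Stage 1: f(2) = 1*(41) + 3*(47) = 182; iterating: f(2)=182, f(3)=305, f(4)=851, f(5)=1766, f(6)=4319, f(7)=9617, f(8)=22574, f(9)=51425, f(10)=119147, f(11)=273422, f(12)=630863, f(13)=1451129; answer 1451129
Stage 2: U1 = 1451129; r = 1451129; squarings mod 1266: 241^1=241, 241^2=1111, 241^4=1237, 241^8=841, 241^16=853, 241^32=925, 241^64=1075, 241^128=1033, 241^256=1117, 241^512=679, 241^1024=217, 241^2048=247, 241^4096=241, 241^8192=1111, 241^16384=1237, 241^32768=841, 241^65536=853, 241^131072=925, 241^262144=1075, 241^524288=1033, 241^1048576=1117; 241^1451129 = 241^1 * 241^8 * 241^16 * 241^32 * 241^64 * 241^1024 * 241^8192 * 241^131072 * 241^262144 * 241^1048576 = 913 (mod 1266); answer 913
Stage 3: U2 = 913; m = -3; cross terms: (-5*2 - 6*-7)=32, (6*5 - 25*2)=-20, (25*32 - -3*5)=815, (-3*-7 - -5*32)=181; twice the area = |1008| = 1008; area = 504; boundary points = 1 + 1 + 1 + 1 = 4; strictly interior points = area - boundary/2 + 1 = 503; answer 503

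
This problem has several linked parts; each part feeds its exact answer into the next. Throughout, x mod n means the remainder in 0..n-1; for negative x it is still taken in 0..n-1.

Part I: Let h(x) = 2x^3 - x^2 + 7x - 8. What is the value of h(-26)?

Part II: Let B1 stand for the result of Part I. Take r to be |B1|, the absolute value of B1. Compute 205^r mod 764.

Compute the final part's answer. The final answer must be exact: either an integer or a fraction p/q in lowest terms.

709

Part I: 2*(-26)^3 - 1*(-26)^2 + 7*(-26)^1 - 8 = (-35152) + (-676) + (-182) + (-8) = -36018; answer -36018
Part II: B1 = -36018; r = 36018; squarings mod 764: 205^1=205, 205^2=5, 205^4=25, 205^8=625, 205^16=221, 205^32=709, 205^64=733, 205^128=197, 205^256=609, 205^512=341, 205^1024=153, 205^2048=489, 205^4096=753, 205^8192=121, 205^16384=125, 205^32768=345; 205^36018 = 205^2 * 205^16 * 205^32 * 205^128 * 205^1024 * 205^2048 * 205^32768 = 709 (mod 764); answer 709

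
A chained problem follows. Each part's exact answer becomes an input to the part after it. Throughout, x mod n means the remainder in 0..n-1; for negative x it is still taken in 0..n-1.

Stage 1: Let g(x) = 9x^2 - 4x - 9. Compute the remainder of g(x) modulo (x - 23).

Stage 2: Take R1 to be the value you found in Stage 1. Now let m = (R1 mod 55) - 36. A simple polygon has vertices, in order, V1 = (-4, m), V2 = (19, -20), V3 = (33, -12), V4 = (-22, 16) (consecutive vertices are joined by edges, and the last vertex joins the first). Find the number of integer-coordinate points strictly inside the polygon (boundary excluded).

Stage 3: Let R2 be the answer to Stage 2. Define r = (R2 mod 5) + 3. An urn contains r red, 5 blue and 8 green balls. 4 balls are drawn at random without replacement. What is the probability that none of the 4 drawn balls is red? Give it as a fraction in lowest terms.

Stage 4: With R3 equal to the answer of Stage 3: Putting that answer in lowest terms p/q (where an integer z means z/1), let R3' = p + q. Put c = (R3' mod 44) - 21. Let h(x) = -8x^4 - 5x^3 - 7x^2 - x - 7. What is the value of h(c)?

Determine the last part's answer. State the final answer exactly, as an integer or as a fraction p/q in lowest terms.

-49408

Stage 1: remainder = value at the root: 9*(23)^2 - 4*(23)^1 - 9 = (4761) + (-92) + (-9) = 4660; answer 4660
Stage 2: R1 = 4660; m = 4; cross terms: (-4*-20 - 19*4)=4, (19*-12 - 33*-20)=432, (33*16 - -22*-12)=264, (-22*4 - -4*16)=-24; twice the area = |676| = 676; area = 338; boundary points = 1 + 2 + 1 + 6 = 10; strictly interior points = area - boundary/2 + 1 = 334; answer 334
Stage 3: R2 = 334; r = 7; total draws C(20,4) = 4845; favorable C(13,4) = 715; P = 143/969; answer 143/969
Stage 4: R3 = 143/969; threaded value p + q = 1112; c = -9; -8*(-9)^4 - 5*(-9)^3 - 7*(-9)^2 - 1*(-9)^1 - 7 = (-52488) + (3645) + (-567) + (9) + (-7) = -49408; answer -49408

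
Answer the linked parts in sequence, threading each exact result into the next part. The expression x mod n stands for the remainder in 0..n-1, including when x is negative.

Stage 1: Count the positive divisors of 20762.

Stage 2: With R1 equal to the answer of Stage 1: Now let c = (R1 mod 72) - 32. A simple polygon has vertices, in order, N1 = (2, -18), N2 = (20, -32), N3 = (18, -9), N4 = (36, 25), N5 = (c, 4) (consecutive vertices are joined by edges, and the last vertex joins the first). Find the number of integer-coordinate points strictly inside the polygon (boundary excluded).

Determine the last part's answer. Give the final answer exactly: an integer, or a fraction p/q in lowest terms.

1313

Stage 1: 20762 = 2 * 7 * 1483; number of divisors = (1+1) * (1+1) * (1+1) = 8; answer 8
Stage 2: R1 = 8; c = -24; cross terms: (2*-32 - 20*-18)=296, (20*-9 - 18*-32)=396, (18*25 - 36*-9)=774, (36*4 - -24*25)=744, (-24*-18 - 2*4)=424; twice the area = |2634| = 2634; area = 1317; boundary points = 2 + 1 + 2 + 3 + 2 = 10; strictly interior points = area - boundary/2 + 1 = 1313; answer 1313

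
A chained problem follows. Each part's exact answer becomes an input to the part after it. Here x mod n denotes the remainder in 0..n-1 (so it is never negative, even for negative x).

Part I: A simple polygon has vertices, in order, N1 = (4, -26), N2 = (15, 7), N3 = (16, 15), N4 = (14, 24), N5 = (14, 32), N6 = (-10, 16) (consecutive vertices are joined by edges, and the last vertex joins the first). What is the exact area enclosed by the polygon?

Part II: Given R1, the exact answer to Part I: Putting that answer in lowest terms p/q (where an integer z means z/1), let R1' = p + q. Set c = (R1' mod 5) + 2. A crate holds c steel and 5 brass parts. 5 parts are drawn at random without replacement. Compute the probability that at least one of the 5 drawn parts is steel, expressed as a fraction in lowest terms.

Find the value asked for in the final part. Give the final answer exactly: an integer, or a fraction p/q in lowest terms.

Part I: cross terms: (4*7 - 15*-26)=418, (15*15 - 16*7)=113, (16*24 - 14*15)=174, (14*32 - 14*24)=112, (14*16 - -10*32)=544, (-10*-26 - 4*16)=196; twice the area = |1557| = 1557; area = 1557/2; answer 1557/2
Part II: R1 = 1557/2; threaded value p + q = 1559; c = 6; total draws C(11,5) = 462; complement C(5,5) = 1; favorable 462 - 1 = 461; P = 461/462; answer 461/462

461/462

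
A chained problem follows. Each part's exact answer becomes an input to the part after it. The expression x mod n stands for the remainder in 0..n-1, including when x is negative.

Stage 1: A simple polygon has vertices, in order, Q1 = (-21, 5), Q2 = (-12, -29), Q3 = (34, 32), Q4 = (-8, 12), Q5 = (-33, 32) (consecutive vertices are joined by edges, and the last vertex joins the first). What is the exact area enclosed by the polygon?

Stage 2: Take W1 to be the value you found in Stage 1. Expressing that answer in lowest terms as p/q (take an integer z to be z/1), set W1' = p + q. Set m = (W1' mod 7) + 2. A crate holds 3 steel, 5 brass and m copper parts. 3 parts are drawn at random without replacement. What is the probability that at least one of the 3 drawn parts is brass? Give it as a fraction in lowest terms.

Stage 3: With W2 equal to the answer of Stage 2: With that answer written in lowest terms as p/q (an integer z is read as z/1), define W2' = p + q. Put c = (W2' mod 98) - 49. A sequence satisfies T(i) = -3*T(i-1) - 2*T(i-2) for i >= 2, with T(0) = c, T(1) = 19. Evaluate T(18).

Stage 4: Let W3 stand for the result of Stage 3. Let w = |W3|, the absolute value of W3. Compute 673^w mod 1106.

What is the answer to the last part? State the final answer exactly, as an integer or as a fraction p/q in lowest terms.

Stage 1: cross terms: (-21*-29 - -12*5)=669, (-12*32 - 34*-29)=602, (34*12 - -8*32)=664, (-8*32 - -33*12)=140, (-33*5 - -21*32)=507; twice the area = |2582| = 2582; area = 1291; answer 1291
Stage 2: W1 = 1291; threaded value p + q = 1292; m = 6; total draws C(14,3) = 364; complement C(9,3) = 84; favorable 364 - 84 = 280; P = 10/13; answer 10/13
Stage 3: W2 = 10/13; threaded value p + q = 23; c = -26; T(2) = -3*(19) - 2*(-26) = -5; iterating: T(2)=-5, T(3)=-23, T(4)=79, T(5)=-191, T(6)=415, T(7)=-863, T(8)=1759, T(9)=-3551, T(10)=7135, T(11)=-14303, T(12)=28639, T(13)=-57311, T(14)=114655, T(15)=-229343, T(16)=458719, T(17)=-917471, T(18)=1834975; answer 1834975
Stage 4: W3 = 1834975; w = 1834975; squarings mod 1106: 673^1=673, 673^2=575, 673^4=1037, 673^8=337, 673^16=757, 673^32=141, 673^64=1079, 673^128=729, 673^256=561, 673^512=617, 673^1024=225, 673^2048=855, 673^4096=1065, 673^8192=575, 673^16384=1037, 673^32768=337, 673^65536=757, 673^131072=141, 673^262144=1079, 673^524288=729, 673^1048576=561; 673^1834975 = 673^1 * 673^2 * 673^4 * 673^8 * 673^16 * 673^64 * 673^128 * 673^256 * 673^512 * 673^1024 * 673^2048 * 673^4096 * 673^8192 * 673^16384 * 673^32768 * 673^65536 * 673^131072 * 673^524288 * 673^1048576 = 659 (mod 1106); answer 659

659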